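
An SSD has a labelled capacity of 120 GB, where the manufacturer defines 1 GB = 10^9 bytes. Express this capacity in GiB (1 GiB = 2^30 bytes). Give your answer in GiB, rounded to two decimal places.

120 GB × 1,000,000,000 bytes/GB = 120,000,000,000 bytes
1 GiB = 2^30 bytes = 1,073,741,824 bytes
120,000,000,000 / 1,073,741,824 = 111.76 GiB

111.76 GiB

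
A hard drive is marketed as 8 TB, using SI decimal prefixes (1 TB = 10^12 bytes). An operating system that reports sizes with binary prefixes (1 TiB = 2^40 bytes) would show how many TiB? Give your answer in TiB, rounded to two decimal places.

7.28 TiB

8 TB = 8 × 10^12 bytes = 8,000,000,000,000 bytes
1 TiB = 1,099,511,627,776 bytes
8,000,000,000,000 / 1,099,511,627,776 = 7.28 TiB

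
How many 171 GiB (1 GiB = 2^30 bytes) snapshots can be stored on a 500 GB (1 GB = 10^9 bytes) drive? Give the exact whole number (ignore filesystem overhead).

2

Capacity: 500 GB = 500,000,000,000 bytes
Per item: 171 GiB = 183,609,851,904 bytes
⌊500,000,000,000 / 183,609,851,904⌋ = 2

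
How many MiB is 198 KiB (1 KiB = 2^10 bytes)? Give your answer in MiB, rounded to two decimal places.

198 KiB = 198 × 2^10 bytes = 202,752 bytes
1 MiB = 2^20 bytes = 1,048,576 bytes
202,752 / 1,048,576 = 0.19 MiB

0.19 MiB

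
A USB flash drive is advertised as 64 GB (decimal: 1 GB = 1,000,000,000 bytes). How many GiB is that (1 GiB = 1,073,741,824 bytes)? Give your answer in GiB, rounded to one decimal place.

59.6 GiB

64 GB × 1,000,000,000 bytes/GB = 64,000,000,000 bytes
1 GiB = 2^30 bytes = 1,073,741,824 bytes
64,000,000,000 / 1,073,741,824 = 59.6 GiB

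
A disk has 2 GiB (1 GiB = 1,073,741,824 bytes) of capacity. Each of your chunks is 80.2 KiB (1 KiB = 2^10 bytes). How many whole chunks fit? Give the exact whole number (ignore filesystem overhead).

26,149

Capacity: 2 GiB = 2,147,483,648 bytes
Per item: 80.2 KiB = 82,124.8 bytes
⌊2,147,483,648 / 82,124.8⌋ = 26,149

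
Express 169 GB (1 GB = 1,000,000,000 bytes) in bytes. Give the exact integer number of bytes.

169 × 1,000,000,000 = 169,000,000,000 bytes

169,000,000,000 bytes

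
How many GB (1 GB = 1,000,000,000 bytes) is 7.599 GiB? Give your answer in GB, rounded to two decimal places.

7.599 GiB = 7.599 × 2^30 bytes = 8,159,364,120.576 bytes
1 GB = 10^9 bytes = 1,000,000,000 bytes
8,159,364,120.576 / 1,000,000,000 = 8.16 GB

8.16 GB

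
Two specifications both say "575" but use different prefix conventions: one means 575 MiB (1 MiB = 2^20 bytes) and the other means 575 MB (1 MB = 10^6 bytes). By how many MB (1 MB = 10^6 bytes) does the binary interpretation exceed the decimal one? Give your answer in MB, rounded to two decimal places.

575 MiB = 575 × 1,048,576 = 602,931,200 bytes
575 MB = 575 × 1,000,000 = 575,000,000 bytes
difference = 27,931,200 bytes
27,931,200 / 1,000,000 = 27.93 MB

27.93 MB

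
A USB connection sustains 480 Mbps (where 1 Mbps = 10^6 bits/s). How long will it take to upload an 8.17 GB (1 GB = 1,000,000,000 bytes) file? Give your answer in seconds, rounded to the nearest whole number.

8.17 GB = 8,170,000,000 bytes = 65,360,000,000 bits
480 Mbps = 480,000,000 bits/s
time = 65,360,000,000 / 480,000,000 = 136 s

136 seconds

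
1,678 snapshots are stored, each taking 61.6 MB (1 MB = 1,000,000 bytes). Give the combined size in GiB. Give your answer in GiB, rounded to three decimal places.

96.266 GiB

Total = 1,678 × 61.6 MB = 103364.8 MB
= 103364.8 × 1,000,000 bytes = 103,364,800,000 bytes
1 GiB = 1,073,741,824 bytes
103,364,800,000 / 1,073,741,824 = 96.266 GiB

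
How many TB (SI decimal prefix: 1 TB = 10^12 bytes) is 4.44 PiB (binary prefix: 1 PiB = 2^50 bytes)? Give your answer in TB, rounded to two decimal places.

4.44 PiB × 1,125,899,906,842,624 bytes/PiB = 4,998,995,586,381,250.56 bytes
1 TB = 10^12 bytes = 1,000,000,000,000 bytes
4,998,995,586,381,250.56 / 1,000,000,000,000 = 4,999.00 TB

4,999.00 TB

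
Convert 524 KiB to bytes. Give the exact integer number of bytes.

536,576 bytes

524 × 1,024 = 536,576 bytes  (1 KiB = 2^10 bytes)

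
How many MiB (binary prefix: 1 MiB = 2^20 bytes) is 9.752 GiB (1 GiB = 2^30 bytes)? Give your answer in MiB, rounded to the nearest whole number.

9.752 GiB × 1,073,741,824 bytes/GiB = 10,471,130,267.648 bytes
1 MiB = 1,048,576 bytes
10,471,130,267.648 / 1,048,576 = 9,986 MiB

9,986 MiB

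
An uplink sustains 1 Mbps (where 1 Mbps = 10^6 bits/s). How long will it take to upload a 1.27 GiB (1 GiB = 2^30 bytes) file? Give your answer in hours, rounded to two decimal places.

3.03 hours

1.27 GiB = 1,363,652,116.48 bytes = 10,909,216,931.84 bits
1 Mbps = 1,000,000 bits/s
time = 10,909,216,931.84 / 1,000,000 = 10,909.2169 s
10,909.2169 s / 3600 = 3.03 hours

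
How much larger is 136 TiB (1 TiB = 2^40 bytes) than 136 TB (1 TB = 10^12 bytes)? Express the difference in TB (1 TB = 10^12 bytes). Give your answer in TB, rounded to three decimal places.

13.534 TB

136 TiB = 136 × 1,099,511,627,776 = 149,533,581,377,536 bytes
136 TB = 136 × 1,000,000,000,000 = 136,000,000,000,000 bytes
difference = 13,533,581,377,536 bytes
13,533,581,377,536 / 1,000,000,000,000 = 13.534 TB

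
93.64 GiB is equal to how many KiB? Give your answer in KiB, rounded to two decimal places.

93.64 GiB = 93.64 × 2^30 bytes = 100,545,184,399.36 bytes
1 KiB = 1,024 bytes
100,545,184,399.36 / 1,024 = 98,188,656.64 KiB

98,188,656.64 KiB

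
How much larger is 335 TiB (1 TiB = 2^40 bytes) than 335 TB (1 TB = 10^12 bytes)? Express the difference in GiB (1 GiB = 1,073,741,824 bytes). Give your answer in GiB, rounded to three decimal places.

335 TiB = 335 × 1,099,511,627,776 = 368,336,395,304,960 bytes
335 TB = 335 × 1,000,000,000,000 = 335,000,000,000,000 bytes
difference = 33,336,395,304,960 bytes
33,336,395,304,960 / 1,073,741,824 = 31,046.938 GiB

31,046.938 GiB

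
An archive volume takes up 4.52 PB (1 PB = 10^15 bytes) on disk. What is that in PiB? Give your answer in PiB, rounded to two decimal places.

4.01 PiB

4.52 PB × 1,000,000,000,000,000 bytes/PB = 4,520,000,000,000,000 bytes
1 PiB = 1,125,899,906,842,624 bytes
4,520,000,000,000,000 / 1,125,899,906,842,624 = 4.01 PiB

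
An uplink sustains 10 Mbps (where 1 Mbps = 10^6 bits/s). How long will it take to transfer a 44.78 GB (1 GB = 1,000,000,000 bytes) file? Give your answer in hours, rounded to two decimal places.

9.95 hours

44.78 GB = 44,780,000,000 bytes = 358,240,000,000 bits
10 Mbps = 10,000,000 bits/s
time = 358,240,000,000 / 10,000,000 = 35,824.0000 s
35,824.0000 s / 3600 = 9.95 hours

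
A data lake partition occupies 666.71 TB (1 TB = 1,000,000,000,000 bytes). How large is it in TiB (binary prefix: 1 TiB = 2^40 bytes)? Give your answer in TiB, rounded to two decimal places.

666.71 TB = 666.71 × 10^12 bytes = 666,710,000,000,000 bytes
1 TiB = 2^40 bytes = 1,099,511,627,776 bytes
666,710,000,000,000 / 1,099,511,627,776 = 606.37 TiB

606.37 TiB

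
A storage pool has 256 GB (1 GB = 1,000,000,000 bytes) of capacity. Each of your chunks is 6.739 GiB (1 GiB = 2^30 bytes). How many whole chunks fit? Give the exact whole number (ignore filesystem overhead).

35

Capacity: 256 GB = 256,000,000,000 bytes
Per item: 6.739 GiB = 7,235,946,151.936 bytes
⌊256,000,000,000 / 7,235,946,151.936⌋ = 35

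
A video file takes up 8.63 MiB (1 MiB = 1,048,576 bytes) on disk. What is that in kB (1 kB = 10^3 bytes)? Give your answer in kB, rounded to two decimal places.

9,049.21 kB

8.63 MiB = 8.63 × 2^20 bytes = 9,049,210.88 bytes
1 kB = 10^3 bytes = 1,000 bytes
9,049,210.88 / 1,000 = 9,049.21 kB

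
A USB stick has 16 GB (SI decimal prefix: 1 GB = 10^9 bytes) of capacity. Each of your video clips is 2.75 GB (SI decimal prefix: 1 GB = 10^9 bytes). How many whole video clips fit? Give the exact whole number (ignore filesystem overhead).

5

Capacity: 16 GB = 16,000,000,000 bytes
Per item: 2.75 GB = 2,750,000,000 bytes
⌊16,000,000,000 / 2,750,000,000⌋ = 5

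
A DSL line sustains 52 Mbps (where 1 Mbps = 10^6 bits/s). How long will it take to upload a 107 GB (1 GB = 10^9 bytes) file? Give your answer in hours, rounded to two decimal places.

107 GB = 107,000,000,000 bytes = 856,000,000,000 bits
52 Mbps = 52,000,000 bits/s
time = 856,000,000,000 / 52,000,000 = 16,461.5385 s
16,461.5385 s / 3600 = 4.57 hours

4.57 hours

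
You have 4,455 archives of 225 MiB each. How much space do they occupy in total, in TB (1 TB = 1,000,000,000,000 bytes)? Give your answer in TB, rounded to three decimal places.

Total = 4,455 × 225 MiB = 1,002,375 MiB
= 1,002,375 × 1,048,576 bytes = 1,051,066,368,000 bytes
1 TB = 1,000,000,000,000 bytes
1,051,066,368,000 / 1,000,000,000,000 = 1.051 TB

1.051 TB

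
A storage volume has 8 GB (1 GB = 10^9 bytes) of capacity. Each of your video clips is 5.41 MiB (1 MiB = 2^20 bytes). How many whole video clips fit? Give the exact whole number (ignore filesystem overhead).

Capacity: 8 GB = 8,000,000,000 bytes
Per item: 5.41 MiB = 5,672,796.16 bytes
⌊8,000,000,000 / 5,672,796.16⌋ = 1,410

1,410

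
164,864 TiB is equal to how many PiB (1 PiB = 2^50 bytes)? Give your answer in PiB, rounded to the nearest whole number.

164,864 TiB × 1,099,511,627,776 bytes/TiB = 181,269,885,001,662,464 bytes
1 PiB = 2^50 bytes = 1,125,899,906,842,624 bytes
181,269,885,001,662,464 / 1,125,899,906,842,624 = 161 PiB

161 PiB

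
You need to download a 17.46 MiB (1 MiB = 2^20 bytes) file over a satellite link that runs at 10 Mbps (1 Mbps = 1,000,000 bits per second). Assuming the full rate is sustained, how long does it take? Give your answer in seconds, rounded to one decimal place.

17.46 MiB = 18,308,136.96 bytes = 146,465,095.68 bits
10 Mbps = 10,000,000 bits/s
time = 146,465,095.68 / 10,000,000 = 14.6 s

14.6 seconds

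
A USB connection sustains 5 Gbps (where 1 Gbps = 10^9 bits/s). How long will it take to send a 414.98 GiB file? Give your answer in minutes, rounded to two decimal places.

11.88 minutes

414.98 GiB = 445,581,382,123.52 bytes = 3,564,651,056,988.16 bits
5 Gbps = 5,000,000,000 bits/s
time = 3,564,651,056,988.16 / 5,000,000,000 = 712.930 s
712.930 s / 60 = 11.88 minutes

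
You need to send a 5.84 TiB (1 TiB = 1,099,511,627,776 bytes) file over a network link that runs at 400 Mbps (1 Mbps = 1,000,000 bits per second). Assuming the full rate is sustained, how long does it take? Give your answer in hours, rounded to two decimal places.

35.67 hours

5.84 TiB = 6,421,147,906,211.84 bytes = 51,369,183,249,694.72 bits
400 Mbps = 400,000,000 bits/s
time = 51,369,183,249,694.72 / 400,000,000 = 128,422.9581 s
128,422.9581 s / 3600 = 35.67 hours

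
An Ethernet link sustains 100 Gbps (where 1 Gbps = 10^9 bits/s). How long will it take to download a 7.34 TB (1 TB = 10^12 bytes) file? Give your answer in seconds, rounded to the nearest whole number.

587 seconds

7.34 TB = 7,340,000,000,000 bytes = 58,720,000,000,000 bits
100 Gbps = 100,000,000,000 bits/s
time = 58,720,000,000,000 / 100,000,000,000 = 587 s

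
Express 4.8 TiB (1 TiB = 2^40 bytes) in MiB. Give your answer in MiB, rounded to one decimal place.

5,033,164.8 MiB

4.8 TiB × 1,099,511,627,776 bytes/TiB = 5,277,655,813,324.8 bytes
1 MiB = 1,048,576 bytes
5,277,655,813,324.8 / 1,048,576 = 5,033,164.8 MiB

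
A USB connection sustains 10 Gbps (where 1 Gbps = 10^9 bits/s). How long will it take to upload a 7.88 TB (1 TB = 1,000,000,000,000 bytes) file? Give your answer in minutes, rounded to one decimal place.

105.1 minutes

7.88 TB = 7,880,000,000,000 bytes = 63,040,000,000,000 bits
10 Gbps = 10,000,000,000 bits/s
time = 63,040,000,000,000 / 10,000,000,000 = 6,304.00 s
6,304.00 s / 60 = 105.1 minutes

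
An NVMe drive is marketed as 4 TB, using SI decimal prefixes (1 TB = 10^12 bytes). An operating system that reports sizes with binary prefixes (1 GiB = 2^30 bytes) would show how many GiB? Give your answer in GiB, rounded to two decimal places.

3,725.29 GiB

4 TB = 4 × 10^12 bytes = 4,000,000,000,000 bytes
1 GiB = 2^30 bytes = 1,073,741,824 bytes
4,000,000,000,000 / 1,073,741,824 = 3,725.29 GiB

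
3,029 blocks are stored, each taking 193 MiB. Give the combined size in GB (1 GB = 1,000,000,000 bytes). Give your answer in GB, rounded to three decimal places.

Total = 3,029 × 193 MiB = 584,597 MiB
= 584,597 × 1,048,576 bytes = 612,994,383,872 bytes
1 GB = 1,000,000,000 bytes
612,994,383,872 / 1,000,000,000 = 612.994 GB

612.994 GB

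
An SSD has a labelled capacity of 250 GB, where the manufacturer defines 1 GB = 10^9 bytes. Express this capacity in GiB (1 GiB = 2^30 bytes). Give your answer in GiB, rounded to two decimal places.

232.83 GiB

250 GB = 250 × 10^9 bytes = 250,000,000,000 bytes
1 GiB = 1,073,741,824 bytes
250,000,000,000 / 1,073,741,824 = 232.83 GiB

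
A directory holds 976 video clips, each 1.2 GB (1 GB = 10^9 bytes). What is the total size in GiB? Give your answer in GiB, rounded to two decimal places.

Total = 976 × 1.2 GB = 1171.2 GB
= 1171.2 × 1,000,000,000 bytes = 1,171,200,000,000 bytes
1 GiB = 1,073,741,824 bytes
1,171,200,000,000 / 1,073,741,824 = 1,090.76 GiB

1,090.76 GiB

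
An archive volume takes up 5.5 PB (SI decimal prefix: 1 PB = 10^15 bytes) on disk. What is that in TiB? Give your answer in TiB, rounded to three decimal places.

5,002.221 TiB

5.5 PB × 1,000,000,000,000,000 bytes/PB = 5,500,000,000,000,000 bytes
1 TiB = 1,099,511,627,776 bytes
5,500,000,000,000,000 / 1,099,511,627,776 = 5,002.221 TiB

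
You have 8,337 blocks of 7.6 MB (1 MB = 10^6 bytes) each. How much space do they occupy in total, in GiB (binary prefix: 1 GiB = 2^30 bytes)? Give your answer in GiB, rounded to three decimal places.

Total = 8,337 × 7.6 MB = 63361.2 MB
= 63361.2 × 1,000,000 bytes = 63,361,200,000 bytes
1 GiB = 1,073,741,824 bytes
63,361,200,000 / 1,073,741,824 = 59.010 GiB

59.010 GiB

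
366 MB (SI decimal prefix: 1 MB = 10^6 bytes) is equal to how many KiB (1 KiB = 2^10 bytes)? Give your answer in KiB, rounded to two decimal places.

357,421.88 KiB

366 MB × 1,000,000 bytes/MB = 366,000,000 bytes
1 KiB = 1,024 bytes
366,000,000 / 1,024 = 357,421.88 KiB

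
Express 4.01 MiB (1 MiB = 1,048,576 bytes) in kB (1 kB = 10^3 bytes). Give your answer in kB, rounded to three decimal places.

4,204.790 kB

4.01 MiB = 4.01 × 2^20 bytes = 4,204,789.76 bytes
1 kB = 10^3 bytes = 1,000 bytes
4,204,789.76 / 1,000 = 4,204.790 kB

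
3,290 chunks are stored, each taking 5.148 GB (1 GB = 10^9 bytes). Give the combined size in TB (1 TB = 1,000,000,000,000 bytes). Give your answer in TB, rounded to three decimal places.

Total = 3,290 × 5.148 GB = 16936.92 GB
= 16936.92 × 1,000,000,000 bytes = 16,936,920,000,000 bytes
1 TB = 1,000,000,000,000 bytes
16,936,920,000,000 / 1,000,000,000,000 = 16.937 TB

16.937 TB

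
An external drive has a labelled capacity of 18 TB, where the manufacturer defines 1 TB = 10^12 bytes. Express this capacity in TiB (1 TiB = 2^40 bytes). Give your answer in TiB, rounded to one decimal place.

18 TB = 18 × 10^12 bytes = 18,000,000,000,000 bytes
1 TiB = 2^40 bytes = 1,099,511,627,776 bytes
18,000,000,000,000 / 1,099,511,627,776 = 16.4 TiB

16.4 TiB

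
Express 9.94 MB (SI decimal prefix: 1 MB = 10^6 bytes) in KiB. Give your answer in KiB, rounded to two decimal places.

9,707.03 KiB

9.94 MB × 1,000,000 bytes/MB = 9,940,000 bytes
1 KiB = 1,024 bytes
9,940,000 / 1,024 = 9,707.03 KiB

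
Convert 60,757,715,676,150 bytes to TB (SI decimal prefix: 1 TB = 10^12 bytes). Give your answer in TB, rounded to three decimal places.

60.758 TB

60,757,715,676,150 bytes given.
1 TB = 1,000,000,000,000 bytes
60,757,715,676,150 / 1,000,000,000,000 = 60.758 TB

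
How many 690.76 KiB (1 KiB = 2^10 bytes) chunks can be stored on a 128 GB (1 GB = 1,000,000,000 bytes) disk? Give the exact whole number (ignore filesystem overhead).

180,960

Capacity: 128 GB = 128,000,000,000 bytes
Per item: 690.76 KiB = 707,338.24 bytes
⌊128,000,000,000 / 707,338.24⌋ = 180,960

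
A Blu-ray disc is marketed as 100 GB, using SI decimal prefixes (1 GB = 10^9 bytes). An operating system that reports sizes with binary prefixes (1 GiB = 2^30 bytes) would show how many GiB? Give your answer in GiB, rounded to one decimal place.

100 GB × 1,000,000,000 bytes/GB = 100,000,000,000 bytes
1 GiB = 1,073,741,824 bytes
100,000,000,000 / 1,073,741,824 = 93.1 GiB

93.1 GiB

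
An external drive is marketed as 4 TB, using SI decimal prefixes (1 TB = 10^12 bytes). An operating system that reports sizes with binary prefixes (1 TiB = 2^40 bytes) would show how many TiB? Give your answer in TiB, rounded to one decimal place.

4 TB × 1,000,000,000,000 bytes/TB = 4,000,000,000,000 bytes
1 TiB = 2^40 bytes = 1,099,511,627,776 bytes
4,000,000,000,000 / 1,099,511,627,776 = 3.6 TiB

3.6 TiB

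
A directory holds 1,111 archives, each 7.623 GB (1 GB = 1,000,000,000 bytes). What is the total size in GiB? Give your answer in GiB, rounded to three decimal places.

Total = 1,111 × 7.623 GB = 8469.153 GB
= 8469.153 × 1,000,000,000 bytes = 8,469,153,000,000 bytes
1 GiB = 1,073,741,824 bytes
8,469,153,000,000 / 1,073,741,824 = 7,887.513 GiB

7,887.513 GiB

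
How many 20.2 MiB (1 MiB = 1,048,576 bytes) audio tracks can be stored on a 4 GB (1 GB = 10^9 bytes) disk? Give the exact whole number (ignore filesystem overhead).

Capacity: 4 GB = 4,000,000,000 bytes
Per item: 20.2 MiB = 21,181,235.2 bytes
⌊4,000,000,000 / 21,181,235.2⌋ = 188

188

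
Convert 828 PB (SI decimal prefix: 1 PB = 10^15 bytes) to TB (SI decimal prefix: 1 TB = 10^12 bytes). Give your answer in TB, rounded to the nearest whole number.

828 PB × 1,000,000,000,000,000 bytes/PB = 828,000,000,000,000,000 bytes
1 TB = 1,000,000,000,000 bytes
828,000,000,000,000,000 / 1,000,000,000,000 = 828,000 TB

828,000 TB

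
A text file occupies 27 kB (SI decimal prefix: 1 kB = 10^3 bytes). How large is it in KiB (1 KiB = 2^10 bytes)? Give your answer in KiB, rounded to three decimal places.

27 kB × 1,000 bytes/kB = 27,000 bytes
1 KiB = 2^10 bytes = 1,024 bytes
27,000 / 1,024 = 26.367 KiB

26.367 KiB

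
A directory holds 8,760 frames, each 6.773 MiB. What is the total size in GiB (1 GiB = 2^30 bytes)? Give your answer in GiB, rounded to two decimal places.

57.94 GiB

Total = 8,760 × 6.773 MiB = 59331.48 MiB
= 59331.48 × 1,048,576 bytes = 62,213,565,972.48 bytes
1 GiB = 1,073,741,824 bytes
62,213,565,972.48 / 1,073,741,824 = 57.94 GiB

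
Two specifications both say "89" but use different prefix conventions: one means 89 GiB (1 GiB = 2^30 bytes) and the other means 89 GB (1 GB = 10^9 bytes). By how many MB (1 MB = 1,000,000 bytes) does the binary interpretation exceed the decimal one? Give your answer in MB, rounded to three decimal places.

6,563.022 MB

89 GiB = 89 × 1,073,741,824 = 95,563,022,336 bytes
89 GB = 89 × 1,000,000,000 = 89,000,000,000 bytes
difference = 6,563,022,336 bytes
6,563,022,336 / 1,000,000 = 6,563.022 MB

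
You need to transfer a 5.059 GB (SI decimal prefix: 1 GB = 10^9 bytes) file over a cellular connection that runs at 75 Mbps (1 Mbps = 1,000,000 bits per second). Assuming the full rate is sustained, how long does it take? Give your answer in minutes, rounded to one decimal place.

5.059 GB = 5,059,000,000 bytes = 40,472,000,000 bits
75 Mbps = 75,000,000 bits/s
time = 40,472,000,000 / 75,000,000 = 539.63 s
539.63 s / 60 = 9.0 minutes

9.0 minutes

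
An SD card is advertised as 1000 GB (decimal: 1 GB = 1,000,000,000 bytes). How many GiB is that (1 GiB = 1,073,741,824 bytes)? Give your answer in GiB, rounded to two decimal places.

1000 GB = 1000 × 10^9 bytes = 1,000,000,000,000 bytes
1 GiB = 1,073,741,824 bytes
1,000,000,000,000 / 1,073,741,824 = 931.32 GiB

931.32 GiB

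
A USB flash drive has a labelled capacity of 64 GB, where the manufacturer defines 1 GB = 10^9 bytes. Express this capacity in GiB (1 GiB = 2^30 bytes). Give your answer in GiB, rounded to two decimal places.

59.60 GiB

64 GB = 64 × 10^9 bytes = 64,000,000,000 bytes
1 GiB = 2^30 bytes = 1,073,741,824 bytes
64,000,000,000 / 1,073,741,824 = 59.60 GiB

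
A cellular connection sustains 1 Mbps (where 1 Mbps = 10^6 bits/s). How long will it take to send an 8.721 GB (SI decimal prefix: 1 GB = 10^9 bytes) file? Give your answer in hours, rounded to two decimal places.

8.721 GB = 8,721,000,000 bytes = 69,768,000,000 bits
1 Mbps = 1,000,000 bits/s
time = 69,768,000,000 / 1,000,000 = 69,768.0000 s
69,768.0000 s / 3600 = 19.38 hours

19.38 hours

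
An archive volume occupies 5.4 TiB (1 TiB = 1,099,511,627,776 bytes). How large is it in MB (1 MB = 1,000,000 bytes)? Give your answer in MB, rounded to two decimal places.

5,937,362.79 MB

5.4 TiB = 5.4 × 2^40 bytes = 5,937,362,789,990.4 bytes
1 MB = 1,000,000 bytes
5,937,362,789,990.4 / 1,000,000 = 5,937,362.79 MB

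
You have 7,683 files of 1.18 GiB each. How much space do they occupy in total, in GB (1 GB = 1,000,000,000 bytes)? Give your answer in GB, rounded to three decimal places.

Total = 7,683 × 1.18 GiB = 9065.94 GiB
= 9065.94 × 1,073,741,824 bytes = 9,734,478,951,874.56 bytes
1 GB = 1,000,000,000 bytes
9,734,478,951,874.56 / 1,000,000,000 = 9,734.479 GB

9,734.479 GB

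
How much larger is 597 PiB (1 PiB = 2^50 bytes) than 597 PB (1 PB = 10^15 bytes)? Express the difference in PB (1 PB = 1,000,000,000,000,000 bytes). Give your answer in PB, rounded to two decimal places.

597 PiB = 597 × 1,125,899,906,842,624 = 672,162,244,385,046,528 bytes
597 PB = 597 × 1,000,000,000,000,000 = 597,000,000,000,000,000 bytes
difference = 75,162,244,385,046,528 bytes
75,162,244,385,046,528 / 1,000,000,000,000,000 = 75.16 PB

75.16 PB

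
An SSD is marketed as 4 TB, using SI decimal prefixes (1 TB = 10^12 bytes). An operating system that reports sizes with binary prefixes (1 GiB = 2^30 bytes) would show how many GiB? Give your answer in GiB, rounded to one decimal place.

3,725.3 GiB

4 TB × 1,000,000,000,000 bytes/TB = 4,000,000,000,000 bytes
1 GiB = 2^30 bytes = 1,073,741,824 bytes
4,000,000,000,000 / 1,073,741,824 = 3,725.3 GiB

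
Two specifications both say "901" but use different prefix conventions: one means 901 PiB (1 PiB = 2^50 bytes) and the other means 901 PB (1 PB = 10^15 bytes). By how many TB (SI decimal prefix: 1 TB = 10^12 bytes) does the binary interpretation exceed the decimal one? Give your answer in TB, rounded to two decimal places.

901 PiB = 901 × 1,125,899,906,842,624 = 1,014,435,816,065,204,224 bytes
901 PB = 901 × 1,000,000,000,000,000 = 901,000,000,000,000,000 bytes
difference = 113,435,816,065,204,224 bytes
113,435,816,065,204,224 / 1,000,000,000,000 = 113,435.82 TB

113,435.82 TB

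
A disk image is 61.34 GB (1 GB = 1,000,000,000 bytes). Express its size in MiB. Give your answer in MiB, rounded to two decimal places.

61.34 GB = 61.34 × 10^9 bytes = 61,340,000,000 bytes
1 MiB = 1,048,576 bytes
61,340,000,000 / 1,048,576 = 58,498.38 MiB

58,498.38 MiB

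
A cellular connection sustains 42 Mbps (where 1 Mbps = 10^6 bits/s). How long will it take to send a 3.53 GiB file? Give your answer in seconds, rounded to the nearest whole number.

3.53 GiB = 3,790,308,638.72 bytes = 30,322,469,109.76 bits
42 Mbps = 42,000,000 bits/s
time = 30,322,469,109.76 / 42,000,000 = 722 s

722 seconds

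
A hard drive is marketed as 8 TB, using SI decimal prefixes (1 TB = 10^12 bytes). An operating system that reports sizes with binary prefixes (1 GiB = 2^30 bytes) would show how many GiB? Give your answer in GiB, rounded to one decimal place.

7,450.6 GiB

8 TB = 8 × 10^12 bytes = 8,000,000,000,000 bytes
1 GiB = 1,073,741,824 bytes
8,000,000,000,000 / 1,073,741,824 = 7,450.6 GiB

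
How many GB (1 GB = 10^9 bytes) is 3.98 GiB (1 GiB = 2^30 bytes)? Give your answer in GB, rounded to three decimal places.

3.98 GiB = 3.98 × 2^30 bytes = 4,273,492,459.52 bytes
1 GB = 10^9 bytes = 1,000,000,000 bytes
4,273,492,459.52 / 1,000,000,000 = 4.273 GB

4.273 GB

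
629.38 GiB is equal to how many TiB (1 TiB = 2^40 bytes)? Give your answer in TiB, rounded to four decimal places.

629.38 GiB × 1,073,741,824 bytes/GiB = 675,791,629,189.12 bytes
1 TiB = 2^40 bytes = 1,099,511,627,776 bytes
675,791,629,189.12 / 1,099,511,627,776 = 0.6146 TiB

0.6146 TiB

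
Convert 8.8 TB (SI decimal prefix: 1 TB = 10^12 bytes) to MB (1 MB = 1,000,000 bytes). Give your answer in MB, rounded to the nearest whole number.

8,800,000 MB

8.8 TB = 8.8 × 10^12 bytes = 8,800,000,000,000 bytes
1 MB = 10^6 bytes = 1,000,000 bytes
8,800,000,000,000 / 1,000,000 = 8,800,000 MB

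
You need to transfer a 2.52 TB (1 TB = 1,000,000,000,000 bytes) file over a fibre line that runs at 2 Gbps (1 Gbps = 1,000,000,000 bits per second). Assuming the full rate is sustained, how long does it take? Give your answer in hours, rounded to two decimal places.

2.52 TB = 2,520,000,000,000 bytes = 20,160,000,000,000 bits
2 Gbps = 2,000,000,000 bits/s
time = 20,160,000,000,000 / 2,000,000,000 = 10,080.0000 s
10,080.0000 s / 3600 = 2.80 hours

2.80 hours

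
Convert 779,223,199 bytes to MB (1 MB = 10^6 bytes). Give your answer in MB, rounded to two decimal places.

779.22 MB

779,223,199 bytes given.
1 MB = 1,000,000 bytes
779,223,199 / 1,000,000 = 779.22 MB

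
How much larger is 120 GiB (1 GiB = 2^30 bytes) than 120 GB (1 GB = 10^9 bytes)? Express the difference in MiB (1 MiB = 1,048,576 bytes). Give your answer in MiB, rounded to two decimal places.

8,439.08 MiB

120 GiB = 120 × 1,073,741,824 = 128,849,018,880 bytes
120 GB = 120 × 1,000,000,000 = 120,000,000,000 bytes
difference = 8,849,018,880 bytes
8,849,018,880 / 1,048,576 = 8,439.08 MiB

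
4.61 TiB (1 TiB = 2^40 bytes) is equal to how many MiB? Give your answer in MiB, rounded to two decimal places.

4,833,935.36 MiB

4.61 TiB = 4.61 × 2^40 bytes = 5,068,748,604,047.36 bytes
1 MiB = 1,048,576 bytes
5,068,748,604,047.36 / 1,048,576 = 4,833,935.36 MiB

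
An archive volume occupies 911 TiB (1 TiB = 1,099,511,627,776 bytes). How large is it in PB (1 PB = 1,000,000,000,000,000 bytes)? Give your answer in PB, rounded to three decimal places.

911 TiB = 911 × 2^40 bytes = 1,001,655,092,903,936 bytes
1 PB = 10^15 bytes = 1,000,000,000,000,000 bytes
1,001,655,092,903,936 / 1,000,000,000,000,000 = 1.002 PB

1.002 PB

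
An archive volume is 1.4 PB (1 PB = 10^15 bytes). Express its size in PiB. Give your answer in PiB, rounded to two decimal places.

1.24 PiB

1.4 PB = 1.4 × 10^15 bytes = 1,400,000,000,000,000 bytes
1 PiB = 2^50 bytes = 1,125,899,906,842,624 bytes
1,400,000,000,000,000 / 1,125,899,906,842,624 = 1.24 PiB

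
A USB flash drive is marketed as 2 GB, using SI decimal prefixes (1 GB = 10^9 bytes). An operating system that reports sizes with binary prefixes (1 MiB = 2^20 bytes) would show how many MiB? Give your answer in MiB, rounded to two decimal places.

1,907.35 MiB

2 GB × 1,000,000,000 bytes/GB = 2,000,000,000 bytes
1 MiB = 1,048,576 bytes
2,000,000,000 / 1,048,576 = 1,907.35 MiB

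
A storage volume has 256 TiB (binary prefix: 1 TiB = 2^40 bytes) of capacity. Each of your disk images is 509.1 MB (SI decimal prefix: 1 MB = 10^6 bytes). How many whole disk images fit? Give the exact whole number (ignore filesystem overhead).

552,887

Capacity: 256 TiB = 281,474,976,710,656 bytes
Per item: 509.1 MB = 509,100,000 bytes
⌊281,474,976,710,656 / 509,100,000⌋ = 552,887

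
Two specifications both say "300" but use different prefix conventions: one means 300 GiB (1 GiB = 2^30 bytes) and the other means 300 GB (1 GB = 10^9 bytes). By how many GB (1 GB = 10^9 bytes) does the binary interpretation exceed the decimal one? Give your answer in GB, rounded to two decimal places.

300 GiB = 300 × 1,073,741,824 = 322,122,547,200 bytes
300 GB = 300 × 1,000,000,000 = 300,000,000,000 bytes
difference = 22,122,547,200 bytes
22,122,547,200 / 1,000,000,000 = 22.12 GB

22.12 GB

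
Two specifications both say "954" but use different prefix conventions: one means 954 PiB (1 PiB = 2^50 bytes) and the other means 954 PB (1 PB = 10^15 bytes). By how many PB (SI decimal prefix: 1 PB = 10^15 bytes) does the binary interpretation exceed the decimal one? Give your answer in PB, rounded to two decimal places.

954 PiB = 954 × 1,125,899,906,842,624 = 1,074,108,511,127,863,296 bytes
954 PB = 954 × 1,000,000,000,000,000 = 954,000,000,000,000,000 bytes
difference = 120,108,511,127,863,296 bytes
120,108,511,127,863,296 / 1,000,000,000,000,000 = 120.11 PB

120.11 PB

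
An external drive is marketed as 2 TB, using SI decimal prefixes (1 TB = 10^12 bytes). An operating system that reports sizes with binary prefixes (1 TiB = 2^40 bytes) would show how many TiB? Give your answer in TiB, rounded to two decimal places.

2 TB × 1,000,000,000,000 bytes/TB = 2,000,000,000,000 bytes
1 TiB = 1,099,511,627,776 bytes
2,000,000,000,000 / 1,099,511,627,776 = 1.82 TiB

1.82 TiB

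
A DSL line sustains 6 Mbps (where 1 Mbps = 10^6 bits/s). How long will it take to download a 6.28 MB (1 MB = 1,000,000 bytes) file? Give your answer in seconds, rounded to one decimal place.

8.4 seconds

6.28 MB = 6,280,000 bytes = 50,240,000 bits
6 Mbps = 6,000,000 bits/s
time = 50,240,000 / 6,000,000 = 8.4 s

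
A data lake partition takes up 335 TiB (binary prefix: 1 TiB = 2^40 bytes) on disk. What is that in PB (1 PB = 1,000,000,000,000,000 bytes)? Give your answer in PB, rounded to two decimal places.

0.37 PB

335 TiB = 335 × 2^40 bytes = 368,336,395,304,960 bytes
1 PB = 1,000,000,000,000,000 bytes
368,336,395,304,960 / 1,000,000,000,000,000 = 0.37 PB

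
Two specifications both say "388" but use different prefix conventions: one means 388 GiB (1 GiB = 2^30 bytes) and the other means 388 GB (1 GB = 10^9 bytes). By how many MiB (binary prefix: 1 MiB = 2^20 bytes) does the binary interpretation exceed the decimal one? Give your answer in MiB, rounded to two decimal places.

27,286.37 MiB

388 GiB = 388 × 1,073,741,824 = 416,611,827,712 bytes
388 GB = 388 × 1,000,000,000 = 388,000,000,000 bytes
difference = 28,611,827,712 bytes
28,611,827,712 / 1,048,576 = 27,286.37 MiB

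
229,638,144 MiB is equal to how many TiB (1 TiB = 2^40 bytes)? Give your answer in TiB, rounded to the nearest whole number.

229,638,144 MiB × 1,048,576 bytes/MiB = 240,793,046,482,944 bytes
1 TiB = 2^40 bytes = 1,099,511,627,776 bytes
240,793,046,482,944 / 1,099,511,627,776 = 219 TiB

219 TiB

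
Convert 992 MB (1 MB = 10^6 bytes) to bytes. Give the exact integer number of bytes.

992 × 1,000,000 = 992,000,000 bytes  (1 MB = 10^6 bytes)

992,000,000 bytes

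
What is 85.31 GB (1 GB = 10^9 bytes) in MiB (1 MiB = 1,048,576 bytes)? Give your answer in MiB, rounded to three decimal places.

85.31 GB × 1,000,000,000 bytes/GB = 85,310,000,000 bytes
1 MiB = 2^20 bytes = 1,048,576 bytes
85,310,000,000 / 1,048,576 = 81,357.956 MiB

81,357.956 MiB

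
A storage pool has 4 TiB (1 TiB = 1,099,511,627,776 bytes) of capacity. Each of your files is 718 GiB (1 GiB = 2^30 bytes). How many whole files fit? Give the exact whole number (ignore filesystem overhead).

5

Capacity: 4 TiB = 4,398,046,511,104 bytes
Per item: 718 GiB = 770,946,629,632 bytes
⌊4,398,046,511,104 / 770,946,629,632⌋ = 5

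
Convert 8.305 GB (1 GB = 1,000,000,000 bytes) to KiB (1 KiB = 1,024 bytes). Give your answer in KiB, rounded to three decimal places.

8.305 GB = 8.305 × 10^9 bytes = 8,305,000,000 bytes
1 KiB = 1,024 bytes
8,305,000,000 / 1,024 = 8,110,351.563 KiB

8,110,351.563 KiB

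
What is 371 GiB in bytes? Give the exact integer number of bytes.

398,358,216,704 bytes

371 × 1,073,741,824 = 398,358,216,704 bytes  (1 GiB = 2^30 bytes)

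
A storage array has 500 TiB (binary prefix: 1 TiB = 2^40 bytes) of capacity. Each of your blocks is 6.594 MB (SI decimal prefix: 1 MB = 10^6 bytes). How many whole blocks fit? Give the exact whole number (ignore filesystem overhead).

Capacity: 500 TiB = 549,755,813,888,000 bytes
Per item: 6.594 MB = 6,594,000 bytes
⌊549,755,813,888,000 / 6,594,000⌋ = 83,372,128

83,372,128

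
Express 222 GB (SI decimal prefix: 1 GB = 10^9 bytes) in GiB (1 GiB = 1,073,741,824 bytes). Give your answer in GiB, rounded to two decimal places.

222 GB × 1,000,000,000 bytes/GB = 222,000,000,000 bytes
1 GiB = 1,073,741,824 bytes
222,000,000,000 / 1,073,741,824 = 206.75 GiB

206.75 GiB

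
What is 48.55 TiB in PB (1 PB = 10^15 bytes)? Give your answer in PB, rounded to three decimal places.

0.053 PB

48.55 TiB = 48.55 × 2^40 bytes = 53,381,289,528,524.8 bytes
1 PB = 1,000,000,000,000,000 bytes
53,381,289,528,524.8 / 1,000,000,000,000,000 = 0.053 PB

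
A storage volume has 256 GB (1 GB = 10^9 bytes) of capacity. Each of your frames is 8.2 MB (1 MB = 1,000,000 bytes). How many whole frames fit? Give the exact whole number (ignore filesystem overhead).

Capacity: 256 GB = 256,000,000,000 bytes
Per item: 8.2 MB = 8,200,000 bytes
⌊256,000,000,000 / 8,200,000⌋ = 31,219

31,219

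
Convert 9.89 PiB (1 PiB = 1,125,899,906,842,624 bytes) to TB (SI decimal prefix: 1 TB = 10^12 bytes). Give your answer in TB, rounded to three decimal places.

9.89 PiB × 1,125,899,906,842,624 bytes/PiB = 11,135,150,078,673,551.36 bytes
1 TB = 10^12 bytes = 1,000,000,000,000 bytes
11,135,150,078,673,551.36 / 1,000,000,000,000 = 11,135.150 TB

11,135.150 TB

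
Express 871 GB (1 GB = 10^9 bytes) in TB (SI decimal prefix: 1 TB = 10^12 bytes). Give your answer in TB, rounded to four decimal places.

0.8710 TB

871 GB × 1,000,000,000 bytes/GB = 871,000,000,000 bytes
1 TB = 10^12 bytes = 1,000,000,000,000 bytes
871,000,000,000 / 1,000,000,000,000 = 0.8710 TB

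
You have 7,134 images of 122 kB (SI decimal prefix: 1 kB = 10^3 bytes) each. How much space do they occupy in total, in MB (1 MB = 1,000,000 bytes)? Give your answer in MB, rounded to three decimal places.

Total = 7,134 × 122 kB = 870,348 kB
= 870,348 × 1,000 bytes = 870,348,000 bytes
1 MB = 1,000,000 bytes
870,348,000 / 1,000,000 = 870.348 MB

870.348 MB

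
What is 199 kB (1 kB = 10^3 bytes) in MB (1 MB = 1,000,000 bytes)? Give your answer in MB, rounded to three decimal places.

0.199 MB

199 kB = 199 × 10^3 bytes = 199,000 bytes
1 MB = 1,000,000 bytes
199,000 / 1,000,000 = 0.199 MB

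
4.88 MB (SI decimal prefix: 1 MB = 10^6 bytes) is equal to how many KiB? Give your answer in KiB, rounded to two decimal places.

4,765.63 KiB

4.88 MB = 4.88 × 10^6 bytes = 4,880,000 bytes
1 KiB = 2^10 bytes = 1,024 bytes
4,880,000 / 1,024 = 4,765.63 KiB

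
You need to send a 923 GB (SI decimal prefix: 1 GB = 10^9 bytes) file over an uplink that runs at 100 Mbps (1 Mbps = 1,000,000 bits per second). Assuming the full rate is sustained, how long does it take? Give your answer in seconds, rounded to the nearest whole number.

73,840 seconds

923 GB = 923,000,000,000 bytes = 7,384,000,000,000 bits
100 Mbps = 100,000,000 bits/s
time = 7,384,000,000,000 / 100,000,000 = 73,840 s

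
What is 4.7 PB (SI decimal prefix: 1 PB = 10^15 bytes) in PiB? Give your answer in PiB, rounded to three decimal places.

4.174 PiB

4.7 PB = 4.7 × 10^15 bytes = 4,700,000,000,000,000 bytes
1 PiB = 2^50 bytes = 1,125,899,906,842,624 bytes
4,700,000,000,000,000 / 1,125,899,906,842,624 = 4.174 PiB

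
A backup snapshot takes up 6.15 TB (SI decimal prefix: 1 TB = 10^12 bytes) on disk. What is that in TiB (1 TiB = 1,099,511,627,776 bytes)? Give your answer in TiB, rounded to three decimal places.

6.15 TB = 6.15 × 10^12 bytes = 6,150,000,000,000 bytes
1 TiB = 2^40 bytes = 1,099,511,627,776 bytes
6,150,000,000,000 / 1,099,511,627,776 = 5.593 TiB

5.593 TiB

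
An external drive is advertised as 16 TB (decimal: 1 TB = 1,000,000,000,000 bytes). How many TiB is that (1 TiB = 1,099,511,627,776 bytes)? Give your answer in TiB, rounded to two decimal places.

14.55 TiB

16 TB = 16 × 10^12 bytes = 16,000,000,000,000 bytes
1 TiB = 2^40 bytes = 1,099,511,627,776 bytes
16,000,000,000,000 / 1,099,511,627,776 = 14.55 TiB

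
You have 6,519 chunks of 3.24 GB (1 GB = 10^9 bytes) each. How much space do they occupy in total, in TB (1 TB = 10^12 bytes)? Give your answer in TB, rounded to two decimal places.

Total = 6,519 × 3.24 GB = 21121.56 GB
= 21121.56 × 1,000,000,000 bytes = 21,121,560,000,000 bytes
1 TB = 1,000,000,000,000 bytes
21,121,560,000,000 / 1,000,000,000,000 = 21.12 TB

21.12 TB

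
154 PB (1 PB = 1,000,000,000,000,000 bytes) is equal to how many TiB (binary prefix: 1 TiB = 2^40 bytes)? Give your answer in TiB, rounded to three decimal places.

140,062.184 TiB

154 PB = 154 × 10^15 bytes = 154,000,000,000,000,000 bytes
1 TiB = 2^40 bytes = 1,099,511,627,776 bytes
154,000,000,000,000,000 / 1,099,511,627,776 = 140,062.184 TiB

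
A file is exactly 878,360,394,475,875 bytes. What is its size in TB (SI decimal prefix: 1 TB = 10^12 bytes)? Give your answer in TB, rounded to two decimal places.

878,360,394,475,875 bytes given.
1 TB = 10^12 bytes = 1,000,000,000,000 bytes
878,360,394,475,875 / 1,000,000,000,000 = 878.36 TB

878.36 TB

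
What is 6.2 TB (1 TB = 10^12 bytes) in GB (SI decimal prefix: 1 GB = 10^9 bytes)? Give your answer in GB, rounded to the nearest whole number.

6.2 TB = 6.2 × 10^12 bytes = 6,200,000,000,000 bytes
1 GB = 10^9 bytes = 1,000,000,000 bytes
6,200,000,000,000 / 1,000,000,000 = 6,200 GB

6,200 GB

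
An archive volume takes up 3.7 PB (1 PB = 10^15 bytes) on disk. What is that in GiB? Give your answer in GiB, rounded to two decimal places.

3.7 PB × 1,000,000,000,000,000 bytes/PB = 3,700,000,000,000,000 bytes
1 GiB = 2^30 bytes = 1,073,741,824 bytes
3,700,000,000,000,000 / 1,073,741,824 = 3,445,893.53 GiB

3,445,893.53 GiB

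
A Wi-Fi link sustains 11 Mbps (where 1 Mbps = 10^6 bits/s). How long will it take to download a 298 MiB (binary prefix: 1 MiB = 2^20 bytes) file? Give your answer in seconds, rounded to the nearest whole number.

298 MiB = 312,475,648 bytes = 2,499,805,184 bits
11 Mbps = 11,000,000 bits/s
time = 2,499,805,184 / 11,000,000 = 227 s

227 seconds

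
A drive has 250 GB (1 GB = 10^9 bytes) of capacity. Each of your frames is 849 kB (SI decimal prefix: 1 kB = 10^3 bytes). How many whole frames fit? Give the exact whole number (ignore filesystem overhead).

294,464

Capacity: 250 GB = 250,000,000,000 bytes
Per item: 849 kB = 849,000 bytes
⌊250,000,000,000 / 849,000⌋ = 294,464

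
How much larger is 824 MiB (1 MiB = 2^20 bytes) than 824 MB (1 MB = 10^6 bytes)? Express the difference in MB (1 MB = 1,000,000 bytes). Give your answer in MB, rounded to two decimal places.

40.03 MB

824 MiB = 824 × 1,048,576 = 864,026,624 bytes
824 MB = 824 × 1,000,000 = 824,000,000 bytes
difference = 40,026,624 bytes
40,026,624 / 1,000,000 = 40.03 MB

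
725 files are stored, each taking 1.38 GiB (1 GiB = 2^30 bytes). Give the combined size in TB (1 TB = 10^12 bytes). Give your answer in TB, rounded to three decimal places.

1.074 TB

Total = 725 × 1.38 GiB = 1000.5 GiB
= 1000.5 × 1,073,741,824 bytes = 1,074,278,694,912 bytes
1 TB = 1,000,000,000,000 bytes
1,074,278,694,912 / 1,000,000,000,000 = 1.074 TB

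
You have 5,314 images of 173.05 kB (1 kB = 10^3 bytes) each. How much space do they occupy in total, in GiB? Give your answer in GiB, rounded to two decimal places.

Total = 5,314 × 173.05 kB = 919587.7 kB
= 919587.7 × 1,000 bytes = 919,587,700 bytes
1 GiB = 1,073,741,824 bytes
919,587,700 / 1,073,741,824 = 0.86 GiB

0.86 GiB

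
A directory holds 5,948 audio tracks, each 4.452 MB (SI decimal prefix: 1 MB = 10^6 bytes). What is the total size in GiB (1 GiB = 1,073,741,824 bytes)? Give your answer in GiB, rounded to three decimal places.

Total = 5,948 × 4.452 MB = 26480.496 MB
= 26480.496 × 1,000,000 bytes = 26,480,496,000 bytes
1 GiB = 1,073,741,824 bytes
26,480,496,000 / 1,073,741,824 = 24.662 GiB

24.662 GiB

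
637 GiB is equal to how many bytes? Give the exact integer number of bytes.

637 × 1,073,741,824 = 683,973,541,888 bytes  (1 GiB = 2^30 bytes)

683,973,541,888 bytes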